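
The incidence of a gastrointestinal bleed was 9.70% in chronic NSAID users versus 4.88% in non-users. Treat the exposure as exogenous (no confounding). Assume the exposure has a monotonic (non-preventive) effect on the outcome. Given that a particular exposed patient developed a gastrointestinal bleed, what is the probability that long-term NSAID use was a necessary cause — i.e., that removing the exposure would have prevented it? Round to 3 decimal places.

PN ≈ 0.497

p₁ = 0.097, p₀ = 0.0488.
Under exogeneity and monotonicity, PN = (p₁ − p₀) / p₁.
PN = (0.097 − 0.0488) / 0.097 = 0.0482 / 0.097 ≈ 0.4969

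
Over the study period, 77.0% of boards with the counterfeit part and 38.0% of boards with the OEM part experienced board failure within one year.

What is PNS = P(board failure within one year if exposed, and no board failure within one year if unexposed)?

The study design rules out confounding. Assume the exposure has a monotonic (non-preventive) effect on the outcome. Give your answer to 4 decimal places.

PNS ≈ 0.3900

p₁ = 0.77, p₀ = 0.38.
Under exogeneity and monotonicity, PNS = p₁ − p₀.
PNS = 0.77 − 0.38 = 0.39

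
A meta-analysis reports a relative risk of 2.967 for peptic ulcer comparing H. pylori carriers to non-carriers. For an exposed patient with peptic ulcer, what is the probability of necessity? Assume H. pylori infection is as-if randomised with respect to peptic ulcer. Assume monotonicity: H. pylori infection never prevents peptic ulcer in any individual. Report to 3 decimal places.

PN ≈ 0.663

Under exogeneity and monotonicity, PN = (RR − 1) / RR = 1 − 1/RR.
PN = (2.967 − 1) / 2.967 = 1.967 / 2.967 ≈ 0.6630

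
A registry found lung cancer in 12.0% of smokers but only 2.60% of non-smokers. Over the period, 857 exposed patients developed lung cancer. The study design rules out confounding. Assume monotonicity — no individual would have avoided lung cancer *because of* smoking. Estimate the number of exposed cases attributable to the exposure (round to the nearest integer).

p₁ = 0.12, p₀ = 0.026.
PN = (p₁ − p₀)/p₁ = (0.12 − 0.026) / 0.12 ≈ 0.78333.
Attributable cases ≈ PN × (exposed cases) = 0.78333 × 857 ≈ 671.32.

about 671 cases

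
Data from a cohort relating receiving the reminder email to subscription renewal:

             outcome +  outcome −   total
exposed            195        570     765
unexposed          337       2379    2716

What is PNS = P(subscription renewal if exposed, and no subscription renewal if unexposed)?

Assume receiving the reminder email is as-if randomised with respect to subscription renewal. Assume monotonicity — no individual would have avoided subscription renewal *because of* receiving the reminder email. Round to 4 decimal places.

p₁ = P(outcome | exposed) = 195/765 = 0.2549
p₀ = P(outcome | unexposed) = 337/2716 = 0.12408
Under exogeneity and monotonicity, PNS = p₁ − p₀.
PNS = 0.2549 − 0.12408 = 0.13082

PNS ≈ 0.1308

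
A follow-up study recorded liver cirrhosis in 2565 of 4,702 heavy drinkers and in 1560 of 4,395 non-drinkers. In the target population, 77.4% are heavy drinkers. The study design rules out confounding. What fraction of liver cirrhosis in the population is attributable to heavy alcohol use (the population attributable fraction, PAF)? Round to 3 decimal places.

p₁ = P(outcome | exposed) = 2565/4702 = 0.54551
p₀ = P(outcome | unexposed) = 1560/4395 = 0.35495
Overall risk P(Y=1) = π·p₁ + (1−π)·p₀ = 0.774×0.54551 + 0.226×0.35495 = 0.50245.
Under exogeneity, PAF = [P(Y=1) − p₀] / P(Y=1).
PAF = (0.50245 − 0.35495) / 0.50245 ≈ 0.2936

PAF ≈ 0.294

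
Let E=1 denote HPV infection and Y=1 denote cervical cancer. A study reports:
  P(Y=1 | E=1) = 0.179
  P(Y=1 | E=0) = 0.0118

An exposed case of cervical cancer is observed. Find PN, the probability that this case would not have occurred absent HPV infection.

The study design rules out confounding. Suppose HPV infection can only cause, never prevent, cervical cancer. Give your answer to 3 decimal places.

Let p₁ = 0.179, p₀ = 0.0118.
Under exogeneity and monotonicity, PN = (p₁ − p₀) / p₁.
PN = (0.179 − 0.0118) / 0.179 = 0.1672 / 0.179 ≈ 0.9341

PN ≈ 0.934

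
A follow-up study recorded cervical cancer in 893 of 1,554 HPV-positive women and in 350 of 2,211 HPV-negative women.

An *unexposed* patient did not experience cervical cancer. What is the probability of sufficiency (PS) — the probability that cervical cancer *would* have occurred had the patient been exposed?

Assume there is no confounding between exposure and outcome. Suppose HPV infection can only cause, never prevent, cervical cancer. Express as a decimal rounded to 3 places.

PS ≈ 0.495

p₁ = P(outcome | exposed) = 893/1554 = 0.57465
p₀ = P(outcome | unexposed) = 350/2211 = 0.1583
Under exogeneity and monotonicity, PS = (p₁ − p₀) / (1 − p₀).
PS = (0.57465 − 0.1583) / (1 − 0.1583) = 0.41635 / 0.8417 ≈ 0.4946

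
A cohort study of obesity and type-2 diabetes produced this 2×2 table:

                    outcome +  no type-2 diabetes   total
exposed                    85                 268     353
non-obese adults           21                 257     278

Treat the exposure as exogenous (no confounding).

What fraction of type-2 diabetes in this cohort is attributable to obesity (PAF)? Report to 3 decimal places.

p₁ = P(outcome | exposed) = 85/353 = 0.24079
p₀ = P(outcome | unexposed) = 21/278 = 0.07554
Exposure prevalence π = 353/631 = 0.55943; overall risk P(Y=1) = 0.16799.
Under exogeneity, PAF = [P(Y=1) − p₀]/P(Y=1).
PAF = (0.16799 − 0.07554) / 0.16799 ≈ 0.5503

PAF ≈ 0.550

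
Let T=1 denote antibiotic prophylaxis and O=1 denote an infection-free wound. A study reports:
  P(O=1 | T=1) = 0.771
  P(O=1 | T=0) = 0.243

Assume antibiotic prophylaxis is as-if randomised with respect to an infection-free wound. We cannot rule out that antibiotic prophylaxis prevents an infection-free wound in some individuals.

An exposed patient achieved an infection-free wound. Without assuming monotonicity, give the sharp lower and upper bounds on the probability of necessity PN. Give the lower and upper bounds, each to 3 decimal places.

Let p₁ = 0.771, p₀ = 0.243.
Under exogeneity alone the bounds on PN are max{0,(p₁−p₀)/p₁} ≤ PN ≤ min{1,(1−p₀)/p₁}.
  lower = (p₁ − p₀)/p₁ = 0.528 / 0.771 ≈ 0.6848
  upper = min{1, (1 − p₀)/p₁} = 0.757 / 0.771 ≈ 0.9818

0.685 ≤ PN ≤ 0.982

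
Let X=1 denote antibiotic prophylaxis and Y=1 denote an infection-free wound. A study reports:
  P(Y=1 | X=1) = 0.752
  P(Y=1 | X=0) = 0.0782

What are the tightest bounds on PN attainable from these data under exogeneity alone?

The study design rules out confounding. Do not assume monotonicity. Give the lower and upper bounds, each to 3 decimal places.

0.896 ≤ PN ≤ 1.000

Let p₁ = 0.752, p₀ = 0.0782.
Under exogeneity alone the bounds on PN are max{0,(p₁−p₀)/p₁} ≤ PN ≤ min{1,(1−p₀)/p₁}.
  lower = (p₁ − p₀)/p₁ = 0.6738 / 0.752 ≈ 0.8960
  upper = min{1, (1 − p₀)/p₁} = 0.9218 / 0.752 ≈ 1.2258 → capped at 1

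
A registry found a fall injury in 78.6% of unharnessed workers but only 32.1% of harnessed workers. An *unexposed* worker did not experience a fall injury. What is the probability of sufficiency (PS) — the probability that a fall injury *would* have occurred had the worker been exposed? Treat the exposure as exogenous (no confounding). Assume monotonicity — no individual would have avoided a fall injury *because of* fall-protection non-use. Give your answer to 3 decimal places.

PS ≈ 0.685

p₁ = 0.786, p₀ = 0.321.
Under exogeneity and monotonicity, PS = (p₁ − p₀) / (1 − p₀).
PS = (0.786 − 0.321) / (1 − 0.321) = 0.465 / 0.679 ≈ 0.6848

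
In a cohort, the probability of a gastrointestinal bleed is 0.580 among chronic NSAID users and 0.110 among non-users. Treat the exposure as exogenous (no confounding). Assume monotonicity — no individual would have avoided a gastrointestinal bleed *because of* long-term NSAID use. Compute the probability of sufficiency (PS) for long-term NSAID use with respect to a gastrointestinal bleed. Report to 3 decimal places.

PS ≈ 0.528

Let p₁ = 0.58, p₀ = 0.11.
Under exogeneity and monotonicity, PS = (p₁ − p₀) / (1 − p₀).
PS = (0.58 − 0.11) / (1 − 0.11) = 0.47 / 0.89 ≈ 0.5281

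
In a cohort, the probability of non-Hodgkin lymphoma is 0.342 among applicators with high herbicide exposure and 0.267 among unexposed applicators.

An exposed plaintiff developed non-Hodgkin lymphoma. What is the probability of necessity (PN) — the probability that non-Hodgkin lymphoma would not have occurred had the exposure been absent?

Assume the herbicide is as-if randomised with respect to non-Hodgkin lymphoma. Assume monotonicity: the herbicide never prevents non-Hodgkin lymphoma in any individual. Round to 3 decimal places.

Let p₁ = 0.342, p₀ = 0.267.
Under exogeneity and monotonicity, PN = (p₁ − p₀) / p₁.
PN = (0.342 − 0.267) / 0.342 = 0.075 / 0.342 ≈ 0.2193

PN ≈ 0.219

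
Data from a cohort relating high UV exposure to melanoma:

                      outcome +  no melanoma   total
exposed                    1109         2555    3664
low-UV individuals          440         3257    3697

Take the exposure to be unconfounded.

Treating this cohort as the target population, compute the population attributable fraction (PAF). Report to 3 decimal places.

p₁ = P(outcome | exposed) = 1109/3664 = 0.30267
p₀ = P(outcome | unexposed) = 440/3697 = 0.11902
Exposure prevalence π = 3664/7361 = 0.49776; overall risk P(Y=1) = 0.21043.
Under exogeneity, PAF = [P(Y=1) − p₀]/P(Y=1).
PAF = (0.21043 − 0.11902) / 0.21043 ≈ 0.4344

PAF ≈ 0.434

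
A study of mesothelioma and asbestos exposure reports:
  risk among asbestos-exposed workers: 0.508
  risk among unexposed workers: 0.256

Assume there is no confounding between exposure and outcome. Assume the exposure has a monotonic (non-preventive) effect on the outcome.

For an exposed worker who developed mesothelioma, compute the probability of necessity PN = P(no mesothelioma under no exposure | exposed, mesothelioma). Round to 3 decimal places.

Let p₁ = 0.508, p₀ = 0.256.
Under exogeneity and monotonicity, PN = (p₁ − p₀) / p₁.
PN = (0.508 − 0.256) / 0.508 = 0.252 / 0.508 ≈ 0.4961

PN ≈ 0.496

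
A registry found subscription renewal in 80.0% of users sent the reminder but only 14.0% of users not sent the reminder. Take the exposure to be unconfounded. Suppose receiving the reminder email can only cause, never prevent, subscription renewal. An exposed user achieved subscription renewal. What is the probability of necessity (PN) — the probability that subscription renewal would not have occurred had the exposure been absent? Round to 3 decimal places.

PN ≈ 0.825

p₁ = 0.8, p₀ = 0.14.
Under exogeneity and monotonicity, PN = (p₁ − p₀) / p₁.
PN = (0.8 − 0.14) / 0.8 = 0.66 / 0.8 ≈ 0.8250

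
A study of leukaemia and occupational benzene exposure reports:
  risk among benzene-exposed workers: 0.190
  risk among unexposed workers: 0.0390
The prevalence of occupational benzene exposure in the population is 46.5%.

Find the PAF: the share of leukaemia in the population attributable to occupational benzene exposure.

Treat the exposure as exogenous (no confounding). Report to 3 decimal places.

PAF ≈ 0.643

Let p₁ = 0.19, p₀ = 0.039.
Overall risk P(Y=1) = π·p₁ + (1−π)·p₀ = 0.465×0.19 + 0.535×0.039 = 0.10922.
Under exogeneity, PAF = [P(Y=1) − p₀] / P(Y=1).
PAF = (0.10922 − 0.039) / 0.10922 ≈ 0.6429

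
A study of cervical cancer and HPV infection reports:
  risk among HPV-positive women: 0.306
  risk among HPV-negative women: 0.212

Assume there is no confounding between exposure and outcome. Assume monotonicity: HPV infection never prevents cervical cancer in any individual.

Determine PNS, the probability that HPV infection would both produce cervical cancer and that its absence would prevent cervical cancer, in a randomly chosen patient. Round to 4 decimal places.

Let p₁ = 0.306, p₀ = 0.212.
Under exogeneity and monotonicity, PNS = p₁ − p₀.
PNS = 0.306 − 0.212 = 0.094

PNS ≈ 0.0940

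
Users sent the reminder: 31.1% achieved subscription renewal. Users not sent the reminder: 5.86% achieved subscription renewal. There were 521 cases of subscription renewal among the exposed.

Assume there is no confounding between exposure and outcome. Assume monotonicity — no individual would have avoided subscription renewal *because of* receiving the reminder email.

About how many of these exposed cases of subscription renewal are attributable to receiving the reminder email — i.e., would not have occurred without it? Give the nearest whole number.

about 423 cases

p₁ = 0.311, p₀ = 0.0586.
PN = (p₁ − p₀)/p₁ = (0.311 − 0.0586) / 0.311 ≈ 0.81158.
Attributable cases ≈ PN × (exposed cases) = 0.81158 × 521 ≈ 422.83.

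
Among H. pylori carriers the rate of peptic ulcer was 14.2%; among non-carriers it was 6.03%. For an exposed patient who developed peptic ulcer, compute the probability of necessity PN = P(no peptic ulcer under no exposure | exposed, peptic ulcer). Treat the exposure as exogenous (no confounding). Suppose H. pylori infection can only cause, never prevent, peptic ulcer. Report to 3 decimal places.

p₁ = 0.142, p₀ = 0.0603.
Under exogeneity and monotonicity, PN = (p₁ − p₀) / p₁.
PN = (0.142 − 0.0603) / 0.142 = 0.0817 / 0.142 ≈ 0.5754

PN ≈ 0.575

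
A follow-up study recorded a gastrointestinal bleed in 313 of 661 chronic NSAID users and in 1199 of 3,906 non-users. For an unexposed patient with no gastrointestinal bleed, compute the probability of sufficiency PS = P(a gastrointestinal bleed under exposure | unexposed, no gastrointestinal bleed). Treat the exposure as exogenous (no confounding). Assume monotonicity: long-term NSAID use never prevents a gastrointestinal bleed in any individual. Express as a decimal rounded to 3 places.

PS ≈ 0.240

p₁ = P(outcome | exposed) = 313/661 = 0.47352
p₀ = P(outcome | unexposed) = 1199/3906 = 0.30696
Under exogeneity and monotonicity, PS = (p₁ − p₀) / (1 − p₀).
PS = (0.47352 − 0.30696) / (1 − 0.30696) = 0.16656 / 0.69304 ≈ 0.2403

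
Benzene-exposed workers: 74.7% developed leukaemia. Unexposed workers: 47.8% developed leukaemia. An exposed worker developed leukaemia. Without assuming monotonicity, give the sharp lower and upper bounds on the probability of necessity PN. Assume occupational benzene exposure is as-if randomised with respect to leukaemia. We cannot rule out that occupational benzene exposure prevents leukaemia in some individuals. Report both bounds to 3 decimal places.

p₁ = 0.747, p₀ = 0.478.
Under exogeneity alone the bounds on PN are max{0,(p₁−p₀)/p₁} ≤ PN ≤ min{1,(1−p₀)/p₁}.
  lower = (p₁ − p₀)/p₁ = 0.269 / 0.747 ≈ 0.3601
  upper = min{1, (1 − p₀)/p₁} = 0.522 / 0.747 ≈ 0.6988

0.360 ≤ PN ≤ 0.699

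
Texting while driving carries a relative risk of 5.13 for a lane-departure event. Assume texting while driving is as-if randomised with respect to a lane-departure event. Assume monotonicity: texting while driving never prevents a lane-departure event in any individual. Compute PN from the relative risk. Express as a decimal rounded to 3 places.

Under exogeneity and monotonicity, PN = (RR − 1) / RR = 1 − 1/RR.
PN = (5.13 − 1) / 5.13 = 4.13 / 5.13 ≈ 0.8051

PN ≈ 0.805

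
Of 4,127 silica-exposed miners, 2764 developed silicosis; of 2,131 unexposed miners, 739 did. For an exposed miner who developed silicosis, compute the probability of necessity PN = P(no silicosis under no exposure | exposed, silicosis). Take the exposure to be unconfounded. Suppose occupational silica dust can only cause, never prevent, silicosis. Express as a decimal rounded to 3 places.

p₁ = P(outcome | exposed) = 2764/4127 = 0.66974
p₀ = P(outcome | unexposed) = 739/2131 = 0.34679
Under exogeneity and monotonicity, PN = (p₁ − p₀) / p₁.
PN = (0.66974 − 0.34679) / 0.66974 = 0.32295 / 0.66974 ≈ 0.4822

PN ≈ 0.482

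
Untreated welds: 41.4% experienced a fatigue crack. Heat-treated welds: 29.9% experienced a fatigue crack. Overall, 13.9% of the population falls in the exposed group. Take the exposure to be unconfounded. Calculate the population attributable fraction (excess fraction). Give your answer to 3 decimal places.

p₁ = 0.414, p₀ = 0.299.
Overall risk P(Y=1) = π·p₁ + (1−π)·p₀ = 0.139×0.414 + 0.861×0.299 = 0.31498.
Under exogeneity, PAF = [P(Y=1) − p₀] / P(Y=1).
PAF = (0.31498 − 0.299) / 0.31498 ≈ 0.0507

PAF ≈ 0.051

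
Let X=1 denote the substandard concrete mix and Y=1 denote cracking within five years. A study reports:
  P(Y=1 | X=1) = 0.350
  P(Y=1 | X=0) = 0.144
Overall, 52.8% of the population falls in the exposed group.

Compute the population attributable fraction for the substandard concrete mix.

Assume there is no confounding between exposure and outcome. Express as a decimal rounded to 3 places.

PAF ≈ 0.430

Let p₁ = 0.35, p₀ = 0.144.
Overall risk P(Y=1) = π·p₁ + (1−π)·p₀ = 0.528×0.35 + 0.472×0.144 = 0.25277.
Under exogeneity, PAF = [P(Y=1) − p₀] / P(Y=1).
PAF = (0.25277 − 0.144) / 0.25277 ≈ 0.4303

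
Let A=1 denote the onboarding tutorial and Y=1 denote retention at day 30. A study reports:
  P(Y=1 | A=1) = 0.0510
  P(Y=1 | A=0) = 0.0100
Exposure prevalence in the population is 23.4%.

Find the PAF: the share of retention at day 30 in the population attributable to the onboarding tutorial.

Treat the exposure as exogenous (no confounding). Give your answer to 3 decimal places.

PAF ≈ 0.490

Let p₁ = 0.051, p₀ = 0.01.
Overall risk P(Y=1) = π·p₁ + (1−π)·p₀ = 0.234×0.051 + 0.766×0.01 = 0.019594.
Under exogeneity, PAF = [P(Y=1) − p₀] / P(Y=1).
PAF = (0.019594 − 0.01) / 0.019594 ≈ 0.4896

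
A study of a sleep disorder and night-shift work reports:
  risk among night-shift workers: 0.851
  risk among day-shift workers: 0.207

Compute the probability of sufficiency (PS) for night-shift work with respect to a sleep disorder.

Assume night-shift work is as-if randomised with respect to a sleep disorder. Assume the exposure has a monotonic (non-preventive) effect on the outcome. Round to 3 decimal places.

PS ≈ 0.812

Let p₁ = 0.851, p₀ = 0.207.
Under exogeneity and monotonicity, PS = (p₁ − p₀) / (1 − p₀).
PS = (0.851 − 0.207) / (1 − 0.207) = 0.644 / 0.793 ≈ 0.8121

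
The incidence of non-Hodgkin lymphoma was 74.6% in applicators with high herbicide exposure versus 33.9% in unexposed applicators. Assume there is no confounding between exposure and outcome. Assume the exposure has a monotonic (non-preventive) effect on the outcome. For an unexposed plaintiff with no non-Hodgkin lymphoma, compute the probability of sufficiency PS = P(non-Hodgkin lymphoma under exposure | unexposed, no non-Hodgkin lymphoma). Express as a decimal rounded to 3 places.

PS ≈ 0.616

p₁ = 0.746, p₀ = 0.339.
Under exogeneity and monotonicity, PS = (p₁ − p₀) / (1 − p₀).
PS = (0.746 − 0.339) / (1 − 0.339) = 0.407 / 0.661 ≈ 0.6157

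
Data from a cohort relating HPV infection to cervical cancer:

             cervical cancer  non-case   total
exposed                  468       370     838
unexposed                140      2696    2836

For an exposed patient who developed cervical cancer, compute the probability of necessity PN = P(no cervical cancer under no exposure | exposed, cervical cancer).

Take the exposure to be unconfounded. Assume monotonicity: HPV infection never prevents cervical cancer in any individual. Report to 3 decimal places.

PN ≈ 0.912

p₁ = P(outcome | exposed) = 468/838 = 0.55847
p₀ = P(outcome | unexposed) = 140/2836 = 0.049365
Under exogeneity and monotonicity, PN = (p₁ − p₀) / p₁.
PN = (0.55847 − 0.049365) / 0.55847 = 0.50911 / 0.55847 ≈ 0.9116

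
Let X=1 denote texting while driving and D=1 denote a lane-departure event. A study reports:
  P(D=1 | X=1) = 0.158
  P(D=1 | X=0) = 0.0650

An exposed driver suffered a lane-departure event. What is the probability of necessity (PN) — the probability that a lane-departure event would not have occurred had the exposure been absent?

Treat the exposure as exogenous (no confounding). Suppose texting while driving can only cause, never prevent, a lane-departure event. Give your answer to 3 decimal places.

Let p₁ = 0.158, p₀ = 0.065.
Under exogeneity and monotonicity, PN = (p₁ − p₀) / p₁.
PN = (0.158 − 0.065) / 0.158 = 0.093 / 0.158 ≈ 0.5886

PN ≈ 0.589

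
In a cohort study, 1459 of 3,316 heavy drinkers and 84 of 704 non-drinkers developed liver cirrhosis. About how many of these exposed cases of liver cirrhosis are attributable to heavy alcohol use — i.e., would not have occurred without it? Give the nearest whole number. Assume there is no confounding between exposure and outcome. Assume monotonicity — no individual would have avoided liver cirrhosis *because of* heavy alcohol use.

about 1063 cases

p₁ = P(outcome | exposed) = 1459/3316 = 0.43999
p₀ = P(outcome | unexposed) = 84/704 = 0.11932
PN = (p₁ − p₀)/p₁ = (0.43999 − 0.11932) / 0.43999 ≈ 0.72881.
Attributable cases ≈ PN × (exposed cases) = 0.72881 × 1459 ≈ 1063.34.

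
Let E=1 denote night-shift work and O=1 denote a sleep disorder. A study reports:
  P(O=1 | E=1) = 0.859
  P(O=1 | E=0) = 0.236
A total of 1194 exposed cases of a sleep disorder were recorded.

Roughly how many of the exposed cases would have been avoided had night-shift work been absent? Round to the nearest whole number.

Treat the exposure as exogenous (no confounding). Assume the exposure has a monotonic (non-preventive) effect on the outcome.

Let p₁ = 0.859, p₀ = 0.236.
PN = (p₁ − p₀)/p₁ = (0.859 − 0.236) / 0.859 ≈ 0.72526.
Attributable cases ≈ PN × (exposed cases) = 0.72526 × 1194 ≈ 865.96.

about 866 cases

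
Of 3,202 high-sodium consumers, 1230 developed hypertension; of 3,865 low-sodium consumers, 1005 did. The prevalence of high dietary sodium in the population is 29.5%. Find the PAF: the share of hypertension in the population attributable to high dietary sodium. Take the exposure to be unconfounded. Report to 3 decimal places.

PAF ≈ 0.123

p₁ = P(outcome | exposed) = 1230/3202 = 0.38413
p₀ = P(outcome | unexposed) = 1005/3865 = 0.26003
Overall risk P(Y=1) = π·p₁ + (1−π)·p₀ = 0.295×0.38413 + 0.705×0.26003 = 0.29664.
Under exogeneity, PAF = [P(Y=1) − p₀] / P(Y=1).
PAF = (0.29664 − 0.26003) / 0.29664 ≈ 0.1234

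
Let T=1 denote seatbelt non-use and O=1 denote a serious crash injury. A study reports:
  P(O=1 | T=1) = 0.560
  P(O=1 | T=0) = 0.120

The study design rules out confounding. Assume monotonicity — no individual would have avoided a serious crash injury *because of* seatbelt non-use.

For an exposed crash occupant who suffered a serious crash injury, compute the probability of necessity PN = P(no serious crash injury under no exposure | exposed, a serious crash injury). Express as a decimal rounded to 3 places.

Let p₁ = 0.56, p₀ = 0.12.
Under exogeneity and monotonicity, PN = (p₁ − p₀) / p₁.
PN = (0.56 − 0.12) / 0.56 = 0.44 / 0.56 ≈ 0.7857

PN ≈ 0.786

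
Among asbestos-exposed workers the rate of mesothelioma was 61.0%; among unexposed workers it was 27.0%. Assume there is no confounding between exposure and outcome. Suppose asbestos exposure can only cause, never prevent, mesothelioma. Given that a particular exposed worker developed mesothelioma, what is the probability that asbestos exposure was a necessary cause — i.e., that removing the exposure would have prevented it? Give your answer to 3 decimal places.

PN ≈ 0.557

p₁ = 0.61, p₀ = 0.27.
Under exogeneity and monotonicity, PN = (p₁ − p₀) / p₁.
PN = (0.61 − 0.27) / 0.61 = 0.34 / 0.61 ≈ 0.5574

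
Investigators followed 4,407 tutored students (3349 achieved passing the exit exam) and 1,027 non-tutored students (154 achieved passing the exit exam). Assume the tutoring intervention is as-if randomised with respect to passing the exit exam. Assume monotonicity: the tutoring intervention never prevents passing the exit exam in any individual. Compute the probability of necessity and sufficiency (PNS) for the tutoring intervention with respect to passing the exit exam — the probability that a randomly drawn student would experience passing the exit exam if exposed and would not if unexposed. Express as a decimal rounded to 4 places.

PNS ≈ 0.6100

p₁ = P(outcome | exposed) = 3349/4407 = 0.75993
p₀ = P(outcome | unexposed) = 154/1027 = 0.14995
Under exogeneity and monotonicity, PNS = p₁ − p₀.
PNS = 0.75993 − 0.14995 = 0.60998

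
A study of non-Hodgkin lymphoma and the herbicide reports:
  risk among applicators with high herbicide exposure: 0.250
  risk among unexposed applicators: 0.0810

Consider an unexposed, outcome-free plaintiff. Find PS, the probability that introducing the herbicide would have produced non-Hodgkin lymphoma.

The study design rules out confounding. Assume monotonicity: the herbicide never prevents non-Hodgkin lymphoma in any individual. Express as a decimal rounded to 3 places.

Let p₁ = 0.25, p₀ = 0.081.
Under exogeneity and monotonicity, PS = (p₁ − p₀) / (1 − p₀).
PS = (0.25 − 0.081) / (1 − 0.081) = 0.169 / 0.919 ≈ 0.1839

PS ≈ 0.184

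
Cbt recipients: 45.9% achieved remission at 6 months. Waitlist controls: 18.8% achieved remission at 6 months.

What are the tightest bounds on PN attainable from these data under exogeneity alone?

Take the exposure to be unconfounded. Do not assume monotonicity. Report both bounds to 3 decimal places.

p₁ = 0.459, p₀ = 0.188.
Under exogeneity alone the bounds on PN are max{0,(p₁−p₀)/p₁} ≤ PN ≤ min{1,(1−p₀)/p₁}.
  lower = (p₁ − p₀)/p₁ = 0.271 / 0.459 ≈ 0.5904
  upper = min{1, (1 − p₀)/p₁} = 0.812 / 0.459 ≈ 1.7691 → capped at 1

0.590 ≤ PN ≤ 1.000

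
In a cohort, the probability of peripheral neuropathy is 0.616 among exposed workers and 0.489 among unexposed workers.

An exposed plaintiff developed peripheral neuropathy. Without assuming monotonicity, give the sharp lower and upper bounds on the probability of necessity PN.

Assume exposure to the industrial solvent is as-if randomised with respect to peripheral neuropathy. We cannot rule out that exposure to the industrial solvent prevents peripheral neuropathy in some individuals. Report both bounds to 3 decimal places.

Let p₁ = 0.616, p₀ = 0.489.
Under exogeneity alone the bounds on PN are max{0,(p₁−p₀)/p₁} ≤ PN ≤ min{1,(1−p₀)/p₁}.
  lower = (p₁ − p₀)/p₁ = 0.127 / 0.616 ≈ 0.2062
  upper = min{1, (1 − p₀)/p₁} = 0.511 / 0.616 ≈ 0.8295

0.206 ≤ PN ≤ 0.830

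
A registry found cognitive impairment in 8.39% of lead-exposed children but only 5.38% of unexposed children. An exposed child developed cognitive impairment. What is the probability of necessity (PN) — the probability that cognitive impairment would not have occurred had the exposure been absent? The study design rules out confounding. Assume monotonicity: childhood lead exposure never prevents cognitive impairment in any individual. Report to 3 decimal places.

PN ≈ 0.359

p₁ = 0.0839, p₀ = 0.0538.
Under exogeneity and monotonicity, PN = (p₁ − p₀) / p₁.
PN = (0.0839 − 0.0538) / 0.0839 = 0.0301 / 0.0839 ≈ 0.3588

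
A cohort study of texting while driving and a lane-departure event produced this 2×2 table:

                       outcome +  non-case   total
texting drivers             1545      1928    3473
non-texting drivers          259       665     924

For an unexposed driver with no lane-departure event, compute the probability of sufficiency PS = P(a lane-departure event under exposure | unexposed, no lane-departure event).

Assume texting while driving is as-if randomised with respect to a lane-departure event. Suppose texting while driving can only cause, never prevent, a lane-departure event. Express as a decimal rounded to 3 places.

PS ≈ 0.229

p₁ = P(outcome | exposed) = 1545/3473 = 0.44486
p₀ = P(outcome | unexposed) = 259/924 = 0.2803
Under exogeneity and monotonicity, PS = (p₁ − p₀)/(1 − p₀).
PS = (0.44486 − 0.2803) / 0.7197 ≈ 0.2286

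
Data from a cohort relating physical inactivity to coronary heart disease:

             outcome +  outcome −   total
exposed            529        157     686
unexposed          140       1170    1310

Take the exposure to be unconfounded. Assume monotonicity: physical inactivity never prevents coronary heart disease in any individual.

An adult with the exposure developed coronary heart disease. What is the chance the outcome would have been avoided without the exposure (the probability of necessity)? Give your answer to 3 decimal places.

PN ≈ 0.861

p₁ = P(outcome | exposed) = 529/686 = 0.77114
p₀ = P(outcome | unexposed) = 140/1310 = 0.10687
Under exogeneity and monotonicity, PN = (p₁ − p₀)/p₁.
PN = (0.77114 − 0.10687) / 0.77114 ≈ 0.8614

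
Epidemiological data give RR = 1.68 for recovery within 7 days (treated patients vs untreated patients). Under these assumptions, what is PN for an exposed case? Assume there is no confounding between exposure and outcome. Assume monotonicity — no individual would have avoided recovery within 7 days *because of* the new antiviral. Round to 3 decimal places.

PN ≈ 0.405

Under exogeneity and monotonicity, PN = (RR − 1) / RR = 1 − 1/RR.
PN = (1.68 − 1) / 1.68 = 0.68 / 1.68 ≈ 0.4048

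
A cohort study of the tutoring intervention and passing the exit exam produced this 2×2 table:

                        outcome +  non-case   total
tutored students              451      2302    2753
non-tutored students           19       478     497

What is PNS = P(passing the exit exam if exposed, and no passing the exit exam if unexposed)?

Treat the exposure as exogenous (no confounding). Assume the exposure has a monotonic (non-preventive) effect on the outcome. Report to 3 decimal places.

p₁ = P(outcome | exposed) = 451/2753 = 0.16382
p₀ = P(outcome | unexposed) = 19/497 = 0.038229
Under exogeneity and monotonicity, PNS = p₁ − p₀.
PNS = 0.16382 − 0.038229 = 0.12559

PNS ≈ 0.126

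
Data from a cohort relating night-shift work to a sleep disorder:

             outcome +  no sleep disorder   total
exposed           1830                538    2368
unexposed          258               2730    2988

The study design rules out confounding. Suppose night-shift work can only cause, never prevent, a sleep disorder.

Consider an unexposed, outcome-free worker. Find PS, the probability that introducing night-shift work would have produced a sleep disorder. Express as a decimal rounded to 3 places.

p₁ = P(outcome | exposed) = 1830/2368 = 0.7728
p₀ = P(outcome | unexposed) = 258/2988 = 0.086345
Under exogeneity and monotonicity, PS = (p₁ − p₀) / (1 − p₀).
PS = (0.7728 − 0.086345) / (1 − 0.086345) = 0.68646 / 0.91365 ≈ 0.7513

PS ≈ 0.751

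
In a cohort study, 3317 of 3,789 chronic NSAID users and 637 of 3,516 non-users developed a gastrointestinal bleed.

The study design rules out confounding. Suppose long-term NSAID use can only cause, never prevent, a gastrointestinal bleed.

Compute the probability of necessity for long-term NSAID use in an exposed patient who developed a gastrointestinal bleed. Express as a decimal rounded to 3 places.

PN ≈ 0.793

p₁ = P(outcome | exposed) = 3317/3789 = 0.87543
p₀ = P(outcome | unexposed) = 637/3516 = 0.18117
Under exogeneity and monotonicity, PN = (p₁ − p₀) / p₁.
PN = (0.87543 − 0.18117) / 0.87543 = 0.69426 / 0.87543 ≈ 0.7930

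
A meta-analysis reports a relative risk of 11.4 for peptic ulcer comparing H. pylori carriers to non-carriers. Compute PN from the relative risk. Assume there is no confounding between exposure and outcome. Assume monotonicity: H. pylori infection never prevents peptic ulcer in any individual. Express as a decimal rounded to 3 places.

PN ≈ 0.912

Under exogeneity and monotonicity, PN = (RR − 1) / RR = 1 − 1/RR.
PN = (11.4 − 1) / 11.4 = 10.4 / 11.4 ≈ 0.9123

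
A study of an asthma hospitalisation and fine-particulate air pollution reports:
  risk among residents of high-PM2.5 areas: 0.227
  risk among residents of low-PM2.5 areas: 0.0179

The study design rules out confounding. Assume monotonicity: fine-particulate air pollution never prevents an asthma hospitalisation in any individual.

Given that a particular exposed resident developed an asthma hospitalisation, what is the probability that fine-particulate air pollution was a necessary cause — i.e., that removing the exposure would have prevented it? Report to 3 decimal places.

PN ≈ 0.921

Let p₁ = 0.227, p₀ = 0.0179.
Under exogeneity and monotonicity, PN = (p₁ − p₀) / p₁.
PN = (0.227 − 0.0179) / 0.227 = 0.2091 / 0.227 ≈ 0.9211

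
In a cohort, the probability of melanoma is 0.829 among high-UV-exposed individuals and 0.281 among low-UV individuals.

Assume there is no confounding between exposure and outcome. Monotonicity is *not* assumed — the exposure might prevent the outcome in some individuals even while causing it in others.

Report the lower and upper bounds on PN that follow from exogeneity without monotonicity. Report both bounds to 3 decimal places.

0.661 ≤ PN ≤ 0.867

Let p₁ = 0.829, p₀ = 0.281.
Under exogeneity alone the bounds on PN are max{0,(p₁−p₀)/p₁} ≤ PN ≤ min{1,(1−p₀)/p₁}.
  lower = (p₁ − p₀)/p₁ = 0.548 / 0.829 ≈ 0.6610
  upper = min{1, (1 − p₀)/p₁} = 0.719 / 0.829 ≈ 0.8673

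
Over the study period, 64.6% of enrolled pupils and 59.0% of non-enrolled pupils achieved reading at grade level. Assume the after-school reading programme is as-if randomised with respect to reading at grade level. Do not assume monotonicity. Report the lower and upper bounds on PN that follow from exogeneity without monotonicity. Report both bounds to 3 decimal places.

0.087 ≤ PN ≤ 0.635

p₁ = 0.646, p₀ = 0.59.
Under exogeneity alone the bounds on PN are max{0,(p₁−p₀)/p₁} ≤ PN ≤ min{1,(1−p₀)/p₁}.
  lower = (p₁ − p₀)/p₁ = 0.056 / 0.646 ≈ 0.0867
  upper = min{1, (1 − p₀)/p₁} = 0.41 / 0.646 ≈ 0.6347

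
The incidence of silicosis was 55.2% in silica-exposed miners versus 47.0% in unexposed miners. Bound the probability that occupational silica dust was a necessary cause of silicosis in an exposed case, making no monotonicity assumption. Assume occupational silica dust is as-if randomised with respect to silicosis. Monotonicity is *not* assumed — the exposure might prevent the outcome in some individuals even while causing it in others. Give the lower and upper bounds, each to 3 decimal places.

0.149 ≤ PN ≤ 0.960

p₁ = 0.552, p₀ = 0.47.
Under exogeneity alone the bounds on PN are max{0,(p₁−p₀)/p₁} ≤ PN ≤ min{1,(1−p₀)/p₁}.
  lower = (p₁ − p₀)/p₁ = 0.082 / 0.552 ≈ 0.1486
  upper = min{1, (1 − p₀)/p₁} = 0.53 / 0.552 ≈ 0.9601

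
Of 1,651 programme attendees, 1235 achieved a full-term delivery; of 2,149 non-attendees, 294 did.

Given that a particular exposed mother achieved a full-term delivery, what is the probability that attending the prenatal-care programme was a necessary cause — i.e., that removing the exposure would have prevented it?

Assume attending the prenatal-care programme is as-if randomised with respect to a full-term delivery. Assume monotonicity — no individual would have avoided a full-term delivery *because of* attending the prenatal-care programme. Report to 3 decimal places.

p₁ = P(outcome | exposed) = 1235/1651 = 0.74803
p₀ = P(outcome | unexposed) = 294/2149 = 0.13681
Under exogeneity and monotonicity, PN = (p₁ − p₀) / p₁.
PN = (0.74803 − 0.13681) / 0.74803 = 0.61122 / 0.74803 ≈ 0.8171

PN ≈ 0.817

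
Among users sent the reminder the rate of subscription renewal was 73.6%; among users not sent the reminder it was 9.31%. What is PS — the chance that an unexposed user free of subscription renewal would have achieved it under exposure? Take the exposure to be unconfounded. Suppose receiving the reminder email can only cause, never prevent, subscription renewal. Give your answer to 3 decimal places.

p₁ = 0.736, p₀ = 0.0931.
Under exogeneity and monotonicity, PS = (p₁ − p₀) / (1 − p₀).
PS = (0.736 − 0.0931) / (1 − 0.0931) = 0.6429 / 0.9069 ≈ 0.7089

PS ≈ 0.709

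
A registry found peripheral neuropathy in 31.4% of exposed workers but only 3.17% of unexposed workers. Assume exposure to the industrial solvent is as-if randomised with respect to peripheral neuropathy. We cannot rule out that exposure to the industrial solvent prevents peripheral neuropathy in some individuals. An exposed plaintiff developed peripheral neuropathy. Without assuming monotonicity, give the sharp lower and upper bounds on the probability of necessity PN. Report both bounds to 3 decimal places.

0.899 ≤ PN ≤ 1.000

p₁ = 0.314, p₀ = 0.0317.
Under exogeneity alone the bounds on PN are max{0,(p₁−p₀)/p₁} ≤ PN ≤ min{1,(1−p₀)/p₁}.
  lower = (p₁ − p₀)/p₁ = 0.2823 / 0.314 ≈ 0.8990
  upper = min{1, (1 − p₀)/p₁} = 0.9683 / 0.314 ≈ 3.0838 → capped at 1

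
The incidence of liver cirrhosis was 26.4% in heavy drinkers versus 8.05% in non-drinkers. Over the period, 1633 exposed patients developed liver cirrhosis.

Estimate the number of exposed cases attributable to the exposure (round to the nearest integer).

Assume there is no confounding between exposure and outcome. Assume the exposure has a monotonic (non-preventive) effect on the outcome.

p₁ = 0.264, p₀ = 0.0805.
PN = (p₁ − p₀)/p₁ = (0.264 − 0.0805) / 0.264 ≈ 0.69508.
Attributable cases ≈ PN × (exposed cases) = 0.69508 × 1633 ≈ 1135.06.

about 1135 cases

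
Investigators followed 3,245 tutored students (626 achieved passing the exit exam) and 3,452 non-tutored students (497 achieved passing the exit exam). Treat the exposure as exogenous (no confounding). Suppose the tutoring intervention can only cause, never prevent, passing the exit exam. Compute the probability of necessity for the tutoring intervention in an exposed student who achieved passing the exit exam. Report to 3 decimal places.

p₁ = P(outcome | exposed) = 626/3245 = 0.19291
p₀ = P(outcome | unexposed) = 497/3452 = 0.14397
Under exogeneity and monotonicity, PN = (p₁ − p₀) / p₁.
PN = (0.19291 − 0.14397) / 0.19291 = 0.048938 / 0.19291 ≈ 0.2537

PN ≈ 0.254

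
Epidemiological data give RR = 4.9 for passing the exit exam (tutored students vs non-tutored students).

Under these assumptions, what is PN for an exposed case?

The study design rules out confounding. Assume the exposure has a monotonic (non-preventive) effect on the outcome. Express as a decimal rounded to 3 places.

PN ≈ 0.796

Under exogeneity and monotonicity, PN = (RR − 1) / RR = 1 − 1/RR.
PN = (4.9 − 1) / 4.9 = 3.9 / 4.9 ≈ 0.7959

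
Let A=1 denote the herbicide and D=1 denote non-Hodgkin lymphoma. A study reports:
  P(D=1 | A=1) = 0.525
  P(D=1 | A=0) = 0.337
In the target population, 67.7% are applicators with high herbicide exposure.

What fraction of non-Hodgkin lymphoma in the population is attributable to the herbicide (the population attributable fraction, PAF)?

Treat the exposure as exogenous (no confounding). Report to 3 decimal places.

Let p₁ = 0.525, p₀ = 0.337.
Overall risk P(Y=1) = π·p₁ + (1−π)·p₀ = 0.677×0.525 + 0.323×0.337 = 0.46428.
Under exogeneity, PAF = [P(Y=1) − p₀] / P(Y=1).
PAF = (0.46428 − 0.337) / 0.46428 ≈ 0.2741

PAF ≈ 0.274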